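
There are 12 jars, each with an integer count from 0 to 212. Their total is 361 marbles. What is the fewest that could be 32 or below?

2

Let j be the number exceeding 32. Then the total is ≥ 33·j + 0·(12 − j) = 0 + 33j.
So 33j ≤ 361 and j ≤ 10; hence at least 12 − 10 = 2 are ≤ 32.
Exactly 2 works: 2 values at 0 and 10 at 33 total 330; raise one of the low values by 31 (still ≤ 32) to hit 361.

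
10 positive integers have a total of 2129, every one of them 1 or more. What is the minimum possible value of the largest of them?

213

The 10 values sum to 2129, so their maximum is at least ⌈2129/10⌉ = 213.
Taking 1 copy of 212 and 9 copies of 213 gives exactly 2129, so 213 is attained.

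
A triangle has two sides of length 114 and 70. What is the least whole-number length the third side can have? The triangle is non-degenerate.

The third side must exceed |114 − 70| = 44.
The smallest integer above 44 is 45.

45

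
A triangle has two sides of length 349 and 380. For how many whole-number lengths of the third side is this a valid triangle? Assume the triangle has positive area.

The triangle inequality gives |349 − 380| < c < 349 + 380, i.e. 31 < c < 729.
So c can be any integer from 32 to 728: 697 values.

697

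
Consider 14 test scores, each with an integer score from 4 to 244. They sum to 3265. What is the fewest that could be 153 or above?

13

Suppose at most 14 − j of them reach 153; then j values are ≤ 152 and the rest ≤ 244.
The total is then ≤ 152·j + 244·(14 − j) = 3416 − 92j. For this to be ≥ 3265 we need j ≤ 1, so at least 14 − 1 = 13 must reach 153.
Exactly 13 works: 13 values at 244 and 1 at 152 total 3324; lower one of the high values by 59 (still ≥ 153) to hit 3265.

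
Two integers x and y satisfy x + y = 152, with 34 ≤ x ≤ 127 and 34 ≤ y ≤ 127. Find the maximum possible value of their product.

5776

xy = x(152 − x) is maximized when x is as near 152/2 as the bounds allow.
Taking x = 76 and y = 76 (both in [34, 127]) gives xy = 5776.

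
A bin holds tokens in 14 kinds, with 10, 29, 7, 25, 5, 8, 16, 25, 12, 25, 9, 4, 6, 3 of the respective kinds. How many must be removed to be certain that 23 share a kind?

169

In the worst case you take as many as possible of each kind without reaching 23: 10 + 22 + 7 + 22 + 5 + 8 + 16 + 22 + 12 + 22 + 9 + 4 + 6 + 3 = 168.
The next one must give 23 of some kind, so 168 + 1 = 169.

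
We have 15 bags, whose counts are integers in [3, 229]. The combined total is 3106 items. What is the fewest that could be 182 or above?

9

Each value short of 182 is at most 181, costing at least 229 − 181 = 48 against the maximum total of 3435.
We can afford to lose at most 3435 − 3106 = 329, so at most ⌊329/48⌋ = 6 fall short, and at least 9 are ≥ 182.
Exactly 9 works: 9 values at 229 and 6 at 181 total 3147; lower one of the high values by 41 (still ≥ 182) to hit 3106.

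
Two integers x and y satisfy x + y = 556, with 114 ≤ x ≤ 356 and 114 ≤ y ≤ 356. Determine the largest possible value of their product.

77284

xy = x(556 − x) is maximized when x is as near 556/2 as the bounds allow.
Taking x = 278 and y = 278 (both in [114, 356]) gives xy = 77284.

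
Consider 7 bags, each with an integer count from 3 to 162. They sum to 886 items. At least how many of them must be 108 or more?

3

Each value short of 108 is at most 107, costing at least 162 − 107 = 55 against the maximum total of 1134.
We can afford to lose at most 1134 − 886 = 248, so at most ⌊248/55⌋ = 4 fall short, and at least 3 are ≥ 108.
Exactly 3 works: 3 values at 162 and 4 at 107 total 914; lower one of the high values by 28 (still ≥ 108) to hit 886.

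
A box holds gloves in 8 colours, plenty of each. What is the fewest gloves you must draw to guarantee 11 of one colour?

81

In the worst case you draw 10 of each of the 8 colours: 8 × 10 = 80.
One more forces 11 of some colour, so 80 + 1 = 81.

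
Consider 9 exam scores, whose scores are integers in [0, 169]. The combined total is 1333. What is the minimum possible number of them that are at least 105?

7

Each value short of 105 is at most 104, costing at least 169 − 104 = 65 against the maximum total of 1521.
We can afford to lose at most 1521 − 1333 = 188, so at most ⌊188/65⌋ = 2 fall short, and at least 7 are ≥ 105.
Exactly 7 works: 7 values at 169 and 2 at 104 total 1391; lower one of the high values by 58 (still ≥ 105) to hit 1333.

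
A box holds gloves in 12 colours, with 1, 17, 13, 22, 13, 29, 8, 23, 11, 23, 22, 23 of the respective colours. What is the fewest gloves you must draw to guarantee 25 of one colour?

201

In the worst case you take as many as possible of each colour without reaching 25: 1 + 17 + 13 + 22 + 13 + 24 + 8 + 23 + 11 + 23 + 22 + 23 = 200.
The next one must give 25 of some colour, so 200 + 1 = 201.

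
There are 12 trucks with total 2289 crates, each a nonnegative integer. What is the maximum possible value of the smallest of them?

The 12 values sum to 2289, so their minimum is at most ⌊2289/12⌋ = 190.
Achievable: 3 of them at 190 and 9 at 191 total 2289.

190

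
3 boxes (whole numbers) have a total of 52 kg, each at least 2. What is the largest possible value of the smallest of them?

17

The average is 52/3 < 18, so some value is ≤ 17.
Equality holds with 2 values of 17 and 1 value of 18.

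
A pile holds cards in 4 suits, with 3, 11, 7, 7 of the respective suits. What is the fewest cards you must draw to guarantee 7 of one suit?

In the worst case you take as many as possible of each suit without reaching 7: 3 + 6 + 6 + 6 = 21.
The next one must give 7 of some suit, so 21 + 1 = 22.

22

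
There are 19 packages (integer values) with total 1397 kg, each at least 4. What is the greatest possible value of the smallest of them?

73

The 19 values sum to 1397, so their minimum is at most ⌊1397/19⌋ = 73.
Achievable: 9 of them at 73 and 10 at 74 total 1397.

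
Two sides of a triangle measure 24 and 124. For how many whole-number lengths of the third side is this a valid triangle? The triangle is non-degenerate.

47

The triangle inequality gives |24 − 124| < c < 24 + 124, i.e. 100 < c < 148.
So c can be any integer from 101 to 147: 47 values.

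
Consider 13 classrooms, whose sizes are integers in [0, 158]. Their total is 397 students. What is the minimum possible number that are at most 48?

5

Let j be the number exceeding 48. Then the total is ≥ 49·j + 0·(13 − j) = 0 + 49j.
So 49j ≤ 397 and j ≤ 8; hence at least 13 − 8 = 5 are ≤ 48.
Exactly 5 works: 5 values at 0 and 8 at 49 total 392; raise one of the low values by 5 (still ≤ 48) to hit 397.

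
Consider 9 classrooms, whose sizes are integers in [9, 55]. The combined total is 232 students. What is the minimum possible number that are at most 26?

1

If only k of them are at most 26, the other 9 − k are at least 27, so the total is at least (9 − k)·27 + k·9.
This is ≤ 232, so (9 − k)·27 + 9k ≤ 232, which gives k ≥ 1.
Exactly 1 works: 1 value at 9 and 8 at 27 total 225; raise one of the low values by 7 (still ≤ 26) to hit 232.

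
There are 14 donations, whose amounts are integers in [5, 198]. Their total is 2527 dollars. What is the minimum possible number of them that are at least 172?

5

Suppose at most 14 − j of them reach 172; then j values are ≤ 171 and the rest ≤ 198.
The total is then ≤ 171·j + 198·(14 − j) = 2772 − 27j. For this to be ≥ 2527 we need j ≤ 9, so at least 14 − 9 = 5 must reach 172.
Exactly 5 works: 5 values at 198 and 9 at 171 total 2529; lower one of the high values by 2 (still ≥ 172) to hit 2527.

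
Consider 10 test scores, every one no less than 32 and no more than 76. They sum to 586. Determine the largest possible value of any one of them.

Maximizing one value means minimizing the remaining 9.
The other 9 contribute at least 9 × 32 = 288, leaving at most 586 − 288 = 298.
But each score is capped at 76, so the maximum is 76.
Achievable: one at 76 and the other 9 totalling 510, which fits since 9 × 32 ≤ 510 ≤ 9 × 76.

76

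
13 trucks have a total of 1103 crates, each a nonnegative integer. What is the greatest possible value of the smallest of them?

84

If every one of the 13 were at least 85, the total would be at least 13 × 85 = 1105 > 1103.
Achievable: 2 of them at 84 and 11 at 85 total 1103.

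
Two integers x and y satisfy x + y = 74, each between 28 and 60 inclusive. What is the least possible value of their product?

1288

For a fixed sum, xy is smallest when x and y are as far apart as possible.
The extreme feasible split is x = 28, y = 46, giving xy = 1288.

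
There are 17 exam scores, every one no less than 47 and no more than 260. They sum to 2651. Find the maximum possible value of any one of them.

260

To make one score as large as possible, make the other 16 as small as possible.
The other 16 contribute at least 16 × 47 = 752, leaving at most 2651 − 752 = 1899.
But each score is capped at 260, so the maximum is 260.
Achievable: one at 260 and the other 16 totalling 2391, which fits since 16 × 47 ≤ 2391 ≤ 16 × 260.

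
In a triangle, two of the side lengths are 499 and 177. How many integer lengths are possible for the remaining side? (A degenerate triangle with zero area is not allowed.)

The triangle inequality gives |499 − 177| < c < 499 + 177, i.e. 322 < c < 676.
So c can be any integer from 323 to 675: 353 values.

353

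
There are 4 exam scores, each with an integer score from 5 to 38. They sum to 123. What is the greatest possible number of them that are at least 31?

3

Suppose k of them are at least 31. Those contribute at least 31 each and the other 4 − k at least 5 each.
So the total is at least 31k + 5(4 − k) = 20 + 26k. This must be ≤ 123, giving k ≤ 3.
k = 3 is achieved by 3 values at 31 and 1 at 5, total 98; add 25 to one value (staying below 31) to reach 123.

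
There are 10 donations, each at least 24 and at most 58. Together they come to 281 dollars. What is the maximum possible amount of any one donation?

To make one donation as large as possible, make the other 9 as small as possible.
The other 9 contribute at least 9 × 24 = 216, leaving at most 281 − 216 = 65.
But each donation is capped at 58, so the maximum is 58.
Achievable: one at 58 and the other 9 totalling 223, which fits since 9 × 24 ≤ 223 ≤ 9 × 58.

58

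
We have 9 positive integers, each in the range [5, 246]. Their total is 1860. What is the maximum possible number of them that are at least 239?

If k of the values are ≥ 239, the total is ≥ 239k + 5(9 − k).
Setting 239k + 5(9 − k) ≤ 1860 gives 234k ≤ 1815, so k ≤ 7.
k = 7 is achieved by 7 values at 239 and 2 at 5, total 1683; add 177 to one value (staying below 239) to reach 1860.

7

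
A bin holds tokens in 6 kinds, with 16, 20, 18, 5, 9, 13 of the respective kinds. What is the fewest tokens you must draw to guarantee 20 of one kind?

81

In the worst case you take as many as possible of each kind without reaching 20: 16 + 19 + 18 + 5 + 9 + 13 = 80.
The next one must give 20 of some kind, so 80 + 1 = 81.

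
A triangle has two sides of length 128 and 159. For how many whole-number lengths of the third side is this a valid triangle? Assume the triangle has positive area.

The triangle inequality gives |128 − 159| < c < 128 + 159, i.e. 31 < c < 287.
So c can be any integer from 32 to 286: 255 values.

255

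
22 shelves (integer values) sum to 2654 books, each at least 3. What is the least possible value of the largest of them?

121

Some value must be at least ⌈2654/22⌉ = 121, since 22 × 120 = 2640 < 2654.
Achievable: 14 of them at 121 and 8 at 120 total 2654.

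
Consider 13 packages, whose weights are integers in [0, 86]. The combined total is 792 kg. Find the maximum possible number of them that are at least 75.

10

With k values at 75 or above and the rest at least 0, the sum is at least 0 + 75k.
Since the sum is 792, we need 75k ≤ 792, i.e. k ≤ 10.
k = 10 is achieved by 10 values at 75 and 3 at 0, total 750; add 42 to one value (staying below 75) to reach 792.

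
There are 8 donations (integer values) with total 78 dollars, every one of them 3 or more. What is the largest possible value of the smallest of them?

9

The 8 values sum to 78, so their minimum is at most ⌊78/8⌋ = 9.
Taking 2 copies of 9 and 6 copies of 10 gives exactly 78, so 9 is attained.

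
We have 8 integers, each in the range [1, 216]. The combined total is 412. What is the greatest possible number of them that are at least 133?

3

If k of the values are ≥ 133, the total is ≥ 133k + 1(8 − k).
Setting 133k + 1(8 − k) ≤ 412 gives 132k ≤ 404, so k ≤ 3.
k = 3 is achieved by 3 values at 133 and 5 at 1, total 404; add 8 to one value (staying below 133) to reach 412.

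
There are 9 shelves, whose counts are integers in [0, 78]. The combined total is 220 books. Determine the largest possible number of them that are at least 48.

4

With k values at 48 or above and the rest at least 0, the sum is at least 0 + 48k.
Since the sum is 220, we need 48k ≤ 220, i.e. k ≤ 4.
k = 4 is achieved by 4 values at 48 and 5 at 0, total 192; add 28 to one value (staying below 48) to reach 220.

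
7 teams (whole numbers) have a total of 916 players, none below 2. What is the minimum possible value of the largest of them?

The average is 916/7 > 130, so not all 7 can be 130 or less; the largest is ≥ 131.
Achievable: 6 of them at 131 and 1 at 130 total 916.

131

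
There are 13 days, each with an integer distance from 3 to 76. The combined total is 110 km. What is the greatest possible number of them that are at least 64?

If k of the values are ≥ 64, the total is ≥ 64k + 3(13 − k).
Setting 64k + 3(13 − k) ≤ 110 gives 61k ≤ 71, so k ≤ 1.
k = 1 is achieved by 1 value at 64 and 12 at 3, total 100; add 10 to one value (staying below 64) to reach 110.

1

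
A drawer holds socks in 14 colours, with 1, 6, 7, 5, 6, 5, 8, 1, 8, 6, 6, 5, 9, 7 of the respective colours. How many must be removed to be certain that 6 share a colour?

63

In the worst case you take as many as possible of each colour without reaching 6: 1 + 5 + 5 + 5 + 5 + 5 + 5 + 1 + 5 + 5 + 5 + 5 + 5 + 5 = 62.
The next one must give 6 of some colour, so 62 + 1 = 63.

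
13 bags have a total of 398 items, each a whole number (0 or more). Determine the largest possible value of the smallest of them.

30

The average is 398/13 < 31, so some value is ≤ 30.
Achievable: 5 of them at 30 and 8 at 31 total 398.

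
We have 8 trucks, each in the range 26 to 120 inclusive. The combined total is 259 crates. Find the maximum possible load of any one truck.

Maximizing one value means minimizing the remaining 7.
The other 7 contribute at least 7 × 26 = 182, leaving at most 259 − 182 = 77.
Since 77 ≤ 120, this is achievable: one at 77 and 7 at 26.

77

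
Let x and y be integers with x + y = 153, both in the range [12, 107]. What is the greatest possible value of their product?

xy = x(153 − x) is maximized when x is as near 153/2 as the bounds allow.
Taking x = 76 and y = 77 (both in [12, 107]) gives xy = 5852.

5852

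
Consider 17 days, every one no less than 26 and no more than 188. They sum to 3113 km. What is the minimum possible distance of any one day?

Minimizing one value means maximizing the remaining 16.
The other 16 contribute at most 16 × 188 = 3008, leaving at least 3113 − 3008 = 105.
Since 105 ≥ 26, this is achievable: one at 105 and 16 at 188.

105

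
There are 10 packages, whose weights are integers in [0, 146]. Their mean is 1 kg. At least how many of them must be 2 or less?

7

The total is 10 × 1 = 10.
Each value above 2 is at least 3, contributing at least 3 − 0 = 3 above the floor 0.
The sum exceeds the floor total 0 by 10, so at most ⌊10/3⌋ = 3 exceed 2, and at least 7 are ≤ 2.
Exactly 7 works: 7 values at 0 and 3 at 3 total 9; raise one of the low values by 1 (still ≤ 2) to hit 10.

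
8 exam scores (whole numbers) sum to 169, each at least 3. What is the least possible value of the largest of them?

22

The average is 169/8 > 21, so not all 8 can be 21 or less; the largest is ≥ 22.
Equality holds with 1 value of 22 and 7 values of 21.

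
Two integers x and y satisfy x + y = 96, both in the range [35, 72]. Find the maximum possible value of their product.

For a fixed sum, the product xy is largest when x and y are as close as possible.
Taking x = 48 and y = 48 (both in [35, 72]) gives xy = 2304.

2304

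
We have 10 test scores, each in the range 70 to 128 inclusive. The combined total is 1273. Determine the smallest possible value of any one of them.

121

Minimizing one value means maximizing the remaining 9.
The other 9 contribute at most 9 × 128 = 1152, leaving at least 1273 − 1152 = 121.
Since 121 ≥ 70, this is achievable: one at 121 and 9 at 128.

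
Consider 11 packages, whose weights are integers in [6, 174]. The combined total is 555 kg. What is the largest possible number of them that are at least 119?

4

Suppose k of them are at least 119. Those contribute at least 119 each and the other 11 − k at least 6 each.
So the total is at least 119k + 6(11 − k) = 66 + 113k. This must be ≤ 555, giving k ≤ 4.
k = 4 is achieved by 4 values at 119 and 7 at 6, total 518; add 37 to one value (staying below 119) to reach 555.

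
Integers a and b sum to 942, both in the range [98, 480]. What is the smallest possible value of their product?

221760

For a fixed sum, ab is smallest when a and b are as far apart as possible.
At the endpoint a = 462, b = 942 − 462 = 480, so ab = 462 × 480 = 221760.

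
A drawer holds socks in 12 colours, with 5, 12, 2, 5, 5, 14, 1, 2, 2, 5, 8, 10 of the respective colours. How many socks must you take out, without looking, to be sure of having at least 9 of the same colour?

60

In the worst case you take as many as possible of each colour without reaching 9: 5 + 8 + 2 + 5 + 5 + 8 + 1 + 2 + 2 + 5 + 8 + 8 = 59.
The next one must give 9 of some colour, so 59 + 1 = 60.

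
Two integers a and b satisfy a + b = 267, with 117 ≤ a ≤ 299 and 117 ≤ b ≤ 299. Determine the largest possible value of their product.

17822

With a + b fixed, ab peaks when the two are closest together.
Taking a = 133 and b = 134 (both in [117, 299]) gives ab = 17822.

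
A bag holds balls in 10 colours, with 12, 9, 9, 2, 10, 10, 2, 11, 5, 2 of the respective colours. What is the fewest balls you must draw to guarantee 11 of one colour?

In the worst case you take as many as possible of each colour without reaching 11: 10 + 9 + 9 + 2 + 10 + 10 + 2 + 10 + 5 + 2 = 69.
The next one must give 11 of some colour, so 69 + 1 = 70.

70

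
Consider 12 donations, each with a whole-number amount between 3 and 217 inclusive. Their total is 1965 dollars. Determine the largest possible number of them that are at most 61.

4

Each value at 61 or below falls at least 217 − 61 = 156 short of the ceiling 217.
The ceiling total is 12 × 217 = 2604, and we need 1965, so at most ⌊(2604 − 1965)/156⌋ = 4 can be that low.
k = 4 is achieved by 4 values at 61 and 8 at 217, total 1980; lower one of the 217's by 15 (still > 61) to reach 1965.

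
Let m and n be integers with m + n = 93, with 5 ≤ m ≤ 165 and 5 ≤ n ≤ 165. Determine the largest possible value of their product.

2162

For a fixed sum, the product mn is largest when m and n are as close as possible.
Taking m = 46 and n = 47 (both in [5, 165]) gives mn = 2162.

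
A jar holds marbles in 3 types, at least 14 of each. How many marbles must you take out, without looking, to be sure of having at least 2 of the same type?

4

You could draw 1 of every type without reaching 2 of any — 3 in all.
One more forces 2 of some type, so 3 + 1 = 4.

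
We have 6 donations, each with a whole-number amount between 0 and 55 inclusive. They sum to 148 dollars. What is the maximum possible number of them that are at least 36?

4

With k values at 36 or above and the rest at least 0, the sum is at least 0 + 36k.
Since the sum is 148, we need 36k ≤ 148, i.e. k ≤ 4.
k = 4 is achieved by 4 values at 36 and 2 at 0, total 144; add 4 to one value (staying below 36) to reach 148.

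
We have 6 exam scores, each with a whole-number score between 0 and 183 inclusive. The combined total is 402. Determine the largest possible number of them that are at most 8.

Each value at 8 or below falls at least 183 − 8 = 175 short of the ceiling 183.
The ceiling total is 6 × 183 = 1098, and we need 402, so at most ⌊(1098 − 402)/175⌋ = 3 can be that low.
k = 3 is achieved by 3 values at 8 and 3 at 183, total 573; lower one of the 183's by 171 (still > 8) to reach 402.

3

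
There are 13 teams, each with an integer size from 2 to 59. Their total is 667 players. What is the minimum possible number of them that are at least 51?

Each value short of 51 is at most 50, costing at least 59 − 50 = 9 against the maximum total of 767.
We can afford to lose at most 767 − 667 = 100, so at most ⌊100/9⌋ = 11 fall short, and at least 2 are ≥ 51.
Exactly 2 works: 2 values at 59 and 11 at 50 total 668; lower one of the high values by 1 (still ≥ 51) to hit 667.

2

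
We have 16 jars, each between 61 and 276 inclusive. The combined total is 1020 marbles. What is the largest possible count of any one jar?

105

To make one jar as large as possible, make the other 15 as small as possible.
The other 15 contribute at least 15 × 61 = 915, leaving at most 1020 − 915 = 105.
Since 105 ≤ 276, this is achievable: one at 105 and 15 at 61.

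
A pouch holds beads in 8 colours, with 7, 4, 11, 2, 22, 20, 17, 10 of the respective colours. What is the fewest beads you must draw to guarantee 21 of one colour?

92

In the worst case you take as many as possible of each colour without reaching 21: 7 + 4 + 11 + 2 + 20 + 20 + 17 + 10 = 91.
The next one must give 21 of some colour, so 91 + 1 = 92.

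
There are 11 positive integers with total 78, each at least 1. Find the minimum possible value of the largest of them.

8

If every one of the 11 were at most 7, the total would be at most 11 × 7 = 77 < 78.
Achievable: 1 of them at 8 and 10 at 7 total 78.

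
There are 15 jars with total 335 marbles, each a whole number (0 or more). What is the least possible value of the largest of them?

23

The average is 335/15 > 22, so not all 15 can be 22 or less; the largest is ≥ 23.
Taking 10 copies of 22 and 5 copies of 23 gives exactly 335, so 23 is attained.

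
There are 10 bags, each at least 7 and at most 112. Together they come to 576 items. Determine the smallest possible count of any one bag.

To make one bag as small as possible, make the other 9 as large as possible.
The other 9 can take up 9 × 112 = 1008 ≥ 576 − 7, so one bag can sit at its floor of 7.
Achievable: one at 7 and the other 9 totalling 569, which fits since 9 × 7 ≤ 569 ≤ 9 × 112.

7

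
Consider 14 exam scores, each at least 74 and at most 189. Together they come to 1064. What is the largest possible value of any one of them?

Maximizing one value means minimizing the remaining 13.
The other 13 contribute at least 13 × 74 = 962, leaving at most 1064 − 962 = 102.
Since 102 ≤ 189, this is achievable: one at 102 and 13 at 74.

102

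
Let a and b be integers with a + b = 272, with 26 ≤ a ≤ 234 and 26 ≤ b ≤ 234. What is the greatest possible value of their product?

For a fixed sum, the product ab is largest when a and b are as close as possible.
Taking a = 136 and b = 136 (both in [26, 234]) gives ab = 18496.

18496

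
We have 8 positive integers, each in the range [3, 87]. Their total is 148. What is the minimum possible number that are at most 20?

Each value above 20 is at least 21, contributing at least 21 − 3 = 18 above the floor 3.
The sum exceeds the floor total 24 by 124, so at most ⌊124/18⌋ = 6 exceed 20, and at least 2 are ≤ 20.
Exactly 2 works: 2 values at 3 and 6 at 21 total 132; raise one of the low values by 16 (still ≤ 20) to hit 148.

2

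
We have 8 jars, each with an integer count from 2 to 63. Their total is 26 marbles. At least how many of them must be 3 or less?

3

Each value above 3 is at least 4, contributing at least 4 − 2 = 2 above the floor 2.
The sum exceeds the floor total 16 by 10, so at most ⌊10/2⌋ = 5 exceed 3, and at least 3 are ≤ 3.
Exactly 3 works: 3 values at 2 and 5 at 4 total 26.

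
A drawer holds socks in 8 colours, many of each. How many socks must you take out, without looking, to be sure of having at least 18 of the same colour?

137

You could draw 17 of every colour without reaching 18 of any — 136 in all.
One more forces 18 of some colour, so 136 + 1 = 137.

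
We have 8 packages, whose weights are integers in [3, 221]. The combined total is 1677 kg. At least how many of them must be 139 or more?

7

If only k of them are at least 139, the other 8 − k are at most 138, so the total is at most k·221 + (8 − k)·138.
This must reach 1677, so k·221 + (8 − k)·138 ≥ 1677, giving k ≥ 7.
Exactly 7 works: 7 values at 221 and 1 at 138 total 1685; lower one of the high values by 8 (still ≥ 139) to hit 1677.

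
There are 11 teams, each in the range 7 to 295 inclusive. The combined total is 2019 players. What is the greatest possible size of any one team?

Maximizing one value means minimizing the remaining 10.
The other 10 contribute at least 10 × 7 = 70, leaving at most 2019 − 70 = 1949.
But each team is capped at 295, so the maximum is 295.
Achievable: one at 295 and the other 10 totalling 1724, which fits since 10 × 7 ≤ 1724 ≤ 10 × 295.

295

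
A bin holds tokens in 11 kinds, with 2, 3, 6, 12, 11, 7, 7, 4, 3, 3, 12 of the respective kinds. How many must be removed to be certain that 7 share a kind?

52

In the worst case you take as many as possible of each kind without reaching 7: 2 + 3 + 6 + 6 + 6 + 6 + 6 + 4 + 3 + 3 + 6 = 51.
The next one must give 7 of some kind, so 51 + 1 = 52.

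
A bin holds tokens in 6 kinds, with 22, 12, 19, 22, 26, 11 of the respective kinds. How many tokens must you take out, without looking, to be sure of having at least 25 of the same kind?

In the worst case you take as many as possible of each kind without reaching 25: 22 + 12 + 19 + 22 + 24 + 11 = 110.
The next one must give 25 of some kind, so 110 + 1 = 111.

111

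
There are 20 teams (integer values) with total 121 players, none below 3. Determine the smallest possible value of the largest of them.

7

The 20 values sum to 121, so their maximum is at least ⌈121/20⌉ = 7.
Achievable: 1 of them at 7 and 19 at 6 total 121.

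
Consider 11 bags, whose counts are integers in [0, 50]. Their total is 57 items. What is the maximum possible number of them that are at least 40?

1

If k of the values are ≥ 40, the total is ≥ 40k + 0(11 − k).
Setting 40k + 0(11 − k) ≤ 57 gives 40k ≤ 57, so k ≤ 1.
k = 1 is achieved by 1 value at 40 and 10 at 0, total 40; add 17 to one value (staying below 40) to reach 57.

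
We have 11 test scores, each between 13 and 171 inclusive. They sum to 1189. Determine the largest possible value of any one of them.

Maximizing one value means minimizing the remaining 10.
The other 10 contribute at least 10 × 13 = 130, leaving at most 1189 − 130 = 1059.
But each score is capped at 171, so the maximum is 171.
Achievable: one at 171 and the other 10 totalling 1018, which fits since 10 × 13 ≤ 1018 ≤ 10 × 171.

171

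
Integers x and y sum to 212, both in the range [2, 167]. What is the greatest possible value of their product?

With x + y fixed, xy peaks when the two are closest together.
Taking x = 106 and y = 106 (both in [2, 167]) gives xy = 11236.

11236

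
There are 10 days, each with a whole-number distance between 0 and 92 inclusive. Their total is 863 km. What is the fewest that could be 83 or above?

If only k of them are at least 83, the other 10 − k are at most 82, so the total is at most k·92 + (10 − k)·82.
This must reach 863, so k·92 + (10 − k)·82 ≥ 863, giving k ≥ 5.
Exactly 5 works: 5 values at 92 and 5 at 82 total 870; lower one of the high values by 7 (still ≥ 83) to hit 863.

5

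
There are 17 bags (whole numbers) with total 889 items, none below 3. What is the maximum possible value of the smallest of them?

If every one of the 17 were at least 53, the total would be at least 17 × 53 = 901 > 889.
Achievable: 12 of them at 52 and 5 at 53 total 889.

52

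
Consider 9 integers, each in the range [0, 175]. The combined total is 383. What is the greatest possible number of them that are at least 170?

2

If k of the values are ≥ 170, the total is ≥ 170k + 0(9 − k).
Setting 170k + 0(9 − k) ≤ 383 gives 170k ≤ 383, so k ≤ 2.
k = 2 is achieved by 2 values at 170 and 7 at 0, total 340; add 43 to one value (staying below 170) to reach 383.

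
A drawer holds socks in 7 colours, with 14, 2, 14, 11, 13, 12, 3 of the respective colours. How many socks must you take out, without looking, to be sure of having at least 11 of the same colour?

In the worst case you take as many as possible of each colour without reaching 11: 10 + 2 + 10 + 10 + 10 + 10 + 3 = 55.
The next one must give 11 of some colour, so 55 + 1 = 56.

56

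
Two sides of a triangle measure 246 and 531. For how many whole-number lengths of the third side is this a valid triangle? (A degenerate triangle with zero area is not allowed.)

491

The triangle inequality gives |246 − 531| < c < 246 + 531, i.e. 285 < c < 777.
So c can be any integer from 286 to 776: 491 values.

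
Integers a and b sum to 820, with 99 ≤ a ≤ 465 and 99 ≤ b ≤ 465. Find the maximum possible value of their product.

With a + b fixed, ab peaks when the two are closest together.
Taking a = 410 and b = 410 (both in [99, 465]) gives ab = 168100.

168100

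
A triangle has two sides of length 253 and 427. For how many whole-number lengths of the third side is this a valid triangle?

505

The triangle inequality gives |253 − 427| < c < 253 + 427, i.e. 174 < c < 680.
So c can be any integer from 175 to 679: 505 values.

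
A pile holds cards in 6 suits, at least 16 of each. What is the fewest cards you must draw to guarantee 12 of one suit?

In the worst case you draw 11 of each of the 6 suits: 6 × 11 = 66.
One more forces 12 of some suit, so 66 + 1 = 67.

67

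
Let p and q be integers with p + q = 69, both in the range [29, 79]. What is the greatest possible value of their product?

1190

With p + q fixed, pq peaks when the two are closest together.
Taking p = 34 and q = 35 (both in [29, 79]) gives pq = 1190.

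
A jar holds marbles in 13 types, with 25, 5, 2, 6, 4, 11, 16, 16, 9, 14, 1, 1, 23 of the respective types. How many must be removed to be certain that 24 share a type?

In the worst case you take as many as possible of each type without reaching 24: 23 + 5 + 2 + 6 + 4 + 11 + 16 + 16 + 9 + 14 + 1 + 1 + 23 = 131.
The next one must give 24 of some type, so 131 + 1 = 132.

132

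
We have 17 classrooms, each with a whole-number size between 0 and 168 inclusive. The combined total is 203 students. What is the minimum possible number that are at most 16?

Let j be the number exceeding 16. Then the total is ≥ 17·j + 0·(17 − j) = 0 + 17j.
So 17j ≤ 203 and j ≤ 11; hence at least 17 − 11 = 6 are ≤ 16.
Exactly 6 works: 6 values at 0 and 11 at 17 total 187; raise one of the low values by 16 (still ≤ 16) to hit 203.

6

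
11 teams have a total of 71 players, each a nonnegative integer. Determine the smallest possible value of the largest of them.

Some value must be at least ⌈71/11⌉ = 7, since 11 × 6 = 66 < 71.
Taking 6 copies of 6 and 5 copies of 7 gives exactly 71, so 7 is attained.

7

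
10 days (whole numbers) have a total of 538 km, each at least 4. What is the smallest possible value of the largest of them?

54

The 10 values sum to 538, so their maximum is at least ⌈538/10⌉ = 54.
Achievable: 8 of them at 54 and 2 at 53 total 538.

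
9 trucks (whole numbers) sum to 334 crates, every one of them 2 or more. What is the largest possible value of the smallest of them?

37

The 9 values sum to 334, so their minimum is at most ⌊334/9⌋ = 37.
Taking 8 copies of 37 and 1 copy of 38 gives exactly 334, so 37 is attained.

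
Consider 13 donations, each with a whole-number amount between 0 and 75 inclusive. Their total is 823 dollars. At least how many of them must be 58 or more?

5

If only k of them are at least 58, the other 13 − k are at most 57, so the total is at most k·75 + (13 − k)·57.
This must reach 823, so k·75 + (13 − k)·57 ≥ 823, giving k ≥ 5.
Exactly 5 works: 5 values at 75 and 8 at 57 total 831; lower one of the high values by 8 (still ≥ 58) to hit 823.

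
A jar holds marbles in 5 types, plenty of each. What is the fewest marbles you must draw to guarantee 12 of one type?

56

You could draw 11 of every type without reaching 12 of any — 55 in all.
One more forces 12 of some type, so 55 + 1 = 56.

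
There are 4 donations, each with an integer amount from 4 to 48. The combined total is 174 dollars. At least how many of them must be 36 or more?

Each value short of 36 is at most 35, costing at least 48 − 35 = 13 against the maximum total of 192.
We can afford to lose at most 192 − 174 = 18, so at most ⌊18/13⌋ = 1 fall short, and at least 3 are ≥ 36.
Exactly 3 works: 3 values at 48 and 1 at 35 total 179; lower one of the high values by 5 (still ≥ 36) to hit 174.

3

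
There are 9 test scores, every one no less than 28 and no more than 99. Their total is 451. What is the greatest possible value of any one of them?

Maximizing one value means minimizing the remaining 8.
The other 8 contribute at least 8 × 28 = 224, leaving at most 451 − 224 = 227.
But each score is capped at 99, so the maximum is 99.
Achievable: one at 99 and the other 8 totalling 352, which fits since 8 × 28 ≤ 352 ≤ 8 × 99.

99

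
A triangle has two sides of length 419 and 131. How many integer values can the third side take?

261

The triangle inequality gives |419 − 131| < c < 419 + 131, i.e. 288 < c < 550.
So c can be any integer from 289 to 549: 261 values.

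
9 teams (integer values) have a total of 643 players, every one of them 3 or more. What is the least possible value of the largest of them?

The average is 643/9 > 71, so not all 9 can be 71 or less; the largest is ≥ 72.
Taking 5 copies of 71 and 4 copies of 72 gives exactly 643, so 72 is attained.

72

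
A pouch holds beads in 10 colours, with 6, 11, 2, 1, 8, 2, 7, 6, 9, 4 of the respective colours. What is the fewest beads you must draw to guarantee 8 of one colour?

50

In the worst case you take as many as possible of each colour without reaching 8: 6 + 7 + 2 + 1 + 7 + 2 + 7 + 6 + 7 + 4 = 49.
The next one must give 8 of some colour, so 49 + 1 = 50.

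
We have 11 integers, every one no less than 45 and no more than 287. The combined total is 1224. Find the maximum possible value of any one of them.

To make one integer as large as possible, make the other 10 as small as possible.
The other 10 contribute at least 10 × 45 = 450, leaving at most 1224 − 450 = 774.
But each integer is capped at 287, so the maximum is 287.
Achievable: one at 287 and the other 10 totalling 937, which fits since 10 × 45 ≤ 937 ≤ 10 × 287.

287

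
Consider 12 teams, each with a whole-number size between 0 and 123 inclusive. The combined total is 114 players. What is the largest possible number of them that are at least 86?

With k values at 86 or above and the rest at least 0, the sum is at least 0 + 86k.
Since the sum is 114, we need 86k ≤ 114, i.e. k ≤ 1.
k = 1 is achieved by 1 value at 86 and 11 at 0, total 86; add 28 to one value (staying below 86) to reach 114.

1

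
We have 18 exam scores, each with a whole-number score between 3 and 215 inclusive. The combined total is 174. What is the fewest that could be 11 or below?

Each value above 11 is at least 12, contributing at least 12 − 3 = 9 above the floor 3.
The sum exceeds the floor total 54 by 120, so at most ⌊120/9⌋ = 13 exceed 11, and at least 5 are ≤ 11.
Exactly 5 works: 5 values at 3 and 13 at 12 total 171; raise one of the low values by 3 (still ≤ 11) to hit 174.

5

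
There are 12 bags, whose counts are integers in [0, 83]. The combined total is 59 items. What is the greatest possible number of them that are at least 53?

With k values at 53 or above and the rest at least 0, the sum is at least 0 + 53k.
Since the sum is 59, we need 53k ≤ 59, i.e. k ≤ 1.
k = 1 is achieved by 1 value at 53 and 11 at 0, total 53; add 6 to one value (staying below 53) to reach 59.

1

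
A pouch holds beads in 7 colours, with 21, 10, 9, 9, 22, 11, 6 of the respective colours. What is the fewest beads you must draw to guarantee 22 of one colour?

In the worst case you take as many as possible of each colour without reaching 22: 21 + 10 + 9 + 9 + 21 + 11 + 6 = 87.
The next one must give 22 of some colour, so 87 + 1 = 88.

88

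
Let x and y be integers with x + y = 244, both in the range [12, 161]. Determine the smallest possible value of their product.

xy = x(244 − x) is concave in x, so over [83, 161] it is minimized at an endpoint.
At the endpoint x = 83, y = 244 − 83 = 161, so xy = 83 × 161 = 13363.

13363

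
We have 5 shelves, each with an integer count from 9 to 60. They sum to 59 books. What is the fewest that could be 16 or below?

If only k of them are at most 16, the other 5 − k are at least 17, so the total is at least (5 − k)·17 + k·9.
This is ≤ 59, so (5 − k)·17 + 9k ≤ 59, which gives k ≥ 4.
Exactly 4 works: 4 values at 9 and 1 at 17 total 53; raise one of the low values by 6 (still ≤ 16) to hit 59.

4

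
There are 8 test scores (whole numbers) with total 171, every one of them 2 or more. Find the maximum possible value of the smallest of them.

21

If every one of the 8 were at least 22, the total would be at least 8 × 22 = 176 > 171.
Achievable: 5 of them at 21 and 3 at 22 total 171.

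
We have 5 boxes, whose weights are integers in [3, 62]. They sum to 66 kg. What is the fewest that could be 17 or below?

2

If only k of them are at most 17, the other 5 − k are at least 18, so the total is at least (5 − k)·18 + k·3.
This is ≤ 66, so (5 − k)·18 + 3k ≤ 66, which gives k ≥ 2.
Exactly 2 works: 2 values at 3 and 3 at 18 total 60; raise one of the low values by 6 (still ≤ 17) to hit 66.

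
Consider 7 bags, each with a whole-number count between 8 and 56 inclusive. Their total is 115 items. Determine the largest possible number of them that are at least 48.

If k of the values are ≥ 48, the total is ≥ 48k + 8(7 − k).
Setting 48k + 8(7 − k) ≤ 115 gives 40k ≤ 59, so k ≤ 1.
k = 1 is achieved by 1 value at 48 and 6 at 8, total 96; add 19 to one value (staying below 48) to reach 115.

1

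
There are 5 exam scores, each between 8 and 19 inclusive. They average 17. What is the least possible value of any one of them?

Minimizing one value means maximizing the remaining 4.
The total is 5 × 17 = 85.
The other 4 contribute at most 4 × 19 = 76, leaving at least 85 − 76 = 9.
Since 9 ≥ 8, this is achievable: one at 9 and 4 at 19.

9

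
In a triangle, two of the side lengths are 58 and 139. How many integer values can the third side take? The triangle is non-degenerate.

115

The triangle inequality gives |58 − 139| < c < 58 + 139, i.e. 81 < c < 197.
So c can be any integer from 82 to 196: 115 values.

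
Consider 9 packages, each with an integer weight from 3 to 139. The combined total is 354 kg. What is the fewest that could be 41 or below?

1

Let j be the number exceeding 41. Then the total is ≥ 42·j + 3·(9 − j) = 27 + 39j.
So 39j ≤ 327 and j ≤ 8; hence at least 9 − 8 = 1 are ≤ 41.
Exactly 1 works: 1 value at 3 and 8 at 42 total 339; raise one of the low values by 15 (still ≤ 41) to hit 354.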